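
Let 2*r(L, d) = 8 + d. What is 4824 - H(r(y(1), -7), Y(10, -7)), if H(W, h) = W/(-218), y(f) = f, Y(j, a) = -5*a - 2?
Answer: 2103265/436 ≈ 4824.0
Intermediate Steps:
Y(j, a) = -2 - 5*a
r(L, d) = 4 + d/2 (r(L, d) = (8 + d)/2 = 4 + d/2)
H(W, h) = -W/218 (H(W, h) = W*(-1/218) = -W/218)
4824 - H(r(y(1), -7), Y(10, -7)) = 4824 - (-1)*(4 + (½)*(-7))/218 = 4824 - (-1)*(4 - 7/2)/218 = 4824 - (-1)/(218*2) = 4824 - 1*(-1/436) = 4824 + 1/436 = 2103265/436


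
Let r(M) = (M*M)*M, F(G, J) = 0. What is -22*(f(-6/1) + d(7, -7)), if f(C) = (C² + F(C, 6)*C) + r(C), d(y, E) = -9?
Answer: 4158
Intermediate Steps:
r(M) = M³ (r(M) = M²*M = M³)
f(C) = C² + C³ (f(C) = (C² + 0*C) + C³ = (C² + 0) + C³ = C² + C³)
-22*(f(-6/1) + d(7, -7)) = -22*((-6/1)²*(1 - 6/1) - 9) = -22*((-6*1)²*(1 - 6*1) - 9) = -22*((-6)²*(1 - 6) - 9) = -22*(36*(-5) - 9) = -22*(-180 - 9) = -22*(-189) = 4158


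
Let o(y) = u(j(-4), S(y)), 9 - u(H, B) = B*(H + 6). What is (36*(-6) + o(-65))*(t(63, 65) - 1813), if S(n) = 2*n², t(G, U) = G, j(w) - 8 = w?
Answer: 148237250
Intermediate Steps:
j(w) = 8 + w
u(H, B) = 9 - B*(6 + H) (u(H, B) = 9 - B*(H + 6) = 9 - B*(6 + H))
o(y) = 9 - 20*y² (o(y) = 9 - 12*y² - 2*y²*(8 - 4) = 9 - 12*y² - 1*2*y²*4 = 9 - 12*y² - 8*y² = 9 - 20*y²)
(36*(-6) + o(-65))*(t(63, 65) - 1813) = (36*(-6) + (9 - 20*(-65)²))*(63 - 1813) = (-216 + (9 - 20*4225))*(-1750) = (-216 + (9 - 84500))*(-1750) = (-216 - 84491)*(-1750) = -84707*(-1750) = 148237250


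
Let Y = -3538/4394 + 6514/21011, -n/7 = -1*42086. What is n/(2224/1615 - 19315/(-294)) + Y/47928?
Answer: 103157397840213905248113/23486661165270343352 ≈ 4392.2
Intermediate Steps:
n = 294602 (n = -(-7)*42086 = -7*(-42086) = 294602)
Y = -22857201/46161167 (Y = -3538*1/4394 + 6514*(1/21011) = -1769/2197 + 6514/21011 = -22857201/46161167 ≈ -0.49516)
n/(2224/1615 - 19315/(-294)) + Y/47928 = 294602/(2224/1615 - 19315/(-294)) - 22857201/46161167/47928 = 294602/(2224*(1/1615) - 19315*(-1/294)) - 22857201/46161167*1/47928 = 294602/(2224/1615 + 19315/294) - 7619067/737470803992 = 294602/(31847581/474810) - 7619067/737470803992 = 294602*(474810/31847581) - 7619067/737470803992 = 139879975620/31847581 - 7619067/737470803992 = 103157397840213905248113/23486661165270343352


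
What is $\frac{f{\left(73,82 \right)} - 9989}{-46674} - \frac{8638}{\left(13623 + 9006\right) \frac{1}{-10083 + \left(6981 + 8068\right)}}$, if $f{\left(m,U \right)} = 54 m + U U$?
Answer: $- \frac{667385866475}{352061982} \approx -1895.6$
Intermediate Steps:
$f{\left(m,U \right)} = U^{2} + 54 m$ ($f{\left(m,U \right)} = 54 m + U^{2} = U^{2} + 54 m$)
$\frac{f{\left(73,82 \right)} - 9989}{-46674} - \frac{8638}{\left(13623 + 9006\right) \frac{1}{-10083 + \left(6981 + 8068\right)}} = \frac{\left(82^{2} + 54 \cdot 73\right) - 9989}{-46674} - \frac{8638}{\left(13623 + 9006\right) \frac{1}{-10083 + \left(6981 + 8068\right)}} = \left(\left(6724 + 3942\right) - 9989\right) \left(- \frac{1}{46674}\right) - \frac{8638}{22629 \frac{1}{-10083 + 15049}} = \left(10666 - 9989\right) \left(- \frac{1}{46674}\right) - \frac{8638}{22629 \cdot \frac{1}{4966}} = 677 \left(- \frac{1}{46674}\right) - \frac{8638}{22629 \cdot \frac{1}{4966}} = - \frac{677}{46674} - \frac{8638}{\frac{22629}{4966}} = - \frac{677}{46674} - \frac{42896308}{22629} = - \frac{667385866475}{352061982}$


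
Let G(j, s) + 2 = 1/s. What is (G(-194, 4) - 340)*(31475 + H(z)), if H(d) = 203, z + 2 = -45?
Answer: -21651913/2 ≈ -1.0826e+7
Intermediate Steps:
z = -47 (z = -2 - 45 = -47)
G(j, s) = -2 + 1/s
(G(-194, 4) - 340)*(31475 + H(z)) = ((-2 + 1/4) - 340)*(31475 + 203) = ((-2 + ¼) - 340)*31678 = (-7/4 - 340)*31678 = -1367/4*31678 = -21651913/2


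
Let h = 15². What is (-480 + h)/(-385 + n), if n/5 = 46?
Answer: 51/31 ≈ 1.6452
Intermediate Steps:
h = 225
n = 230 (n = 5*46 = 230)
(-480 + h)/(-385 + n) = (-480 + 225)/(-385 + 230) = -255/(-155) = -255*(-1/155) = 51/31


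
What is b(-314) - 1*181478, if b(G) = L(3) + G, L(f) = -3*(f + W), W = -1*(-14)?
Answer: -181843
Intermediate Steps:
W = 14
L(f) = -42 - 3*f (L(f) = -3*(f + 14) = -3*(14 + f) = -42 - 3*f)
b(G) = -51 + G (b(G) = (-42 - 3*3) + G = (-42 - 9) + G = -51 + G)
b(-314) - 1*181478 = (-51 - 314) - 1*181478 = -365 - 181478 = -181843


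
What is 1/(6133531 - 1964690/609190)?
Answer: 60919/373648378520 ≈ 1.6304e-7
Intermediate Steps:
1/(6133531 - 1964690/609190) = 1/(6133531 - 1964690*1/609190) = 1/(6133531 - 196469/60919) = 1/(373648378520/60919) = 60919/373648378520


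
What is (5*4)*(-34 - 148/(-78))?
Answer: -25040/39 ≈ -642.05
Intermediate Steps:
(5*4)*(-34 - 148/(-78)) = 20*(-34 - 148*(-1/78)) = 20*(-34 + 74/39) = 20*(-1252/39) = -25040/39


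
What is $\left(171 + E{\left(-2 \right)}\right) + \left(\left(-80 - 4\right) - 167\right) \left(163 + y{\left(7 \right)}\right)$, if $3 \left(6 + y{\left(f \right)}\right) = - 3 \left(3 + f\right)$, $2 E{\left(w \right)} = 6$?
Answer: $-36723$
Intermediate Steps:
$E{\left(w \right)} = 3$ ($E{\left(w \right)} = \frac{1}{2} \cdot 6 = 3$)
$y{\left(f \right)} = -9 - f$ ($y{\left(f \right)} = -6 + \frac{\left(-3\right) \left(3 + f\right)}{3} = -6 + \frac{-9 - 3 f}{3} = -6 - \left(3 + f\right) = -9 - f$)
$\left(171 + E{\left(-2 \right)}\right) + \left(\left(-80 - 4\right) - 167\right) \left(163 + y{\left(7 \right)}\right) = \left(171 + 3\right) + \left(\left(-80 - 4\right) - 167\right) \left(163 - 16\right) = 174 + \left(-84 - 167\right) \left(163 - 16\right) = 174 - 251 \left(163 - 16\right) = 174 - 36897 = -36723$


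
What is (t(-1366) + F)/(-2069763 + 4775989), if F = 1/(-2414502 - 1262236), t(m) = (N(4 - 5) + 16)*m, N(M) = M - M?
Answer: -80358785729/9950083970788 ≈ -0.0080762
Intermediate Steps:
N(M) = 0
t(m) = 16*m (t(m) = (0 + 16)*m = 16*m)
F = -1/3676738 (F = 1/(-3676738) = -1/3676738 ≈ -2.7198e-7)
(t(-1366) + F)/(-2069763 + 4775989) = (16*(-1366) - 1/3676738)/(-2069763 + 4775989) = (-21856 - 1/3676738)/2706226 = -80358785729/3676738*1/2706226 = -80358785729/9950083970788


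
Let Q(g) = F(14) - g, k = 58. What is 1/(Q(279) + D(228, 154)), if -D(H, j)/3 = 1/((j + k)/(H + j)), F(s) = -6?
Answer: -106/30783 ≈ -0.0034435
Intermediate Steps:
D(H, j) = -3*(H + j)/(58 + j) (D(H, j) = -3*(H + j)/(j + 58) = -3*(H + j)/(58 + j))
Q(g) = -6 - g
1/(Q(279) + D(228, 154)) = 1/((-6 - 1*279) + 3*(-1*228 - 1*154)/(58 + 154)) = 1/((-6 - 279) + 3*(-228 - 154)/212) = 1/(-285 + 3*(1/212)*(-382)) = 1/(-285 - 573/106) = 1/(-30783/106) = -106/30783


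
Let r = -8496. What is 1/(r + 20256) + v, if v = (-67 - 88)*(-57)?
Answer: 103899601/11760 ≈ 8835.0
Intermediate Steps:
v = 8835 (v = -155*(-57) = 8835)
1/(r + 20256) + v = 1/(-8496 + 20256) + 8835 = 1/11760 + 8835 = 103899601/11760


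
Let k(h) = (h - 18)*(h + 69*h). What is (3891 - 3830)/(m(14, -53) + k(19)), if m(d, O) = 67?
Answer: 61/1397 ≈ 0.043665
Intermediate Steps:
k(h) = 70*h*(-18 + h) (k(h) = (-18 + h)*(70*h) = 70*h*(-18 + h))
(3891 - 3830)/(m(14, -53) + k(19)) = (3891 - 3830)/(67 + 70*19*(-18 + 19)) = 61/(67 + 70*19*1) = 61/(67 + 1330) = 61/1397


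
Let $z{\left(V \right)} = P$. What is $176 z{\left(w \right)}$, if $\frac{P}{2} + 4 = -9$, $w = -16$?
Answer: $-4576$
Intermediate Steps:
$P = -26$ ($P = -8 + 2 \left(-9\right) = -8 - 18 = -26$)
$z{\left(V \right)} = -26$
$176 z{\left(w \right)} = 176 \left(-26\right) = -4576$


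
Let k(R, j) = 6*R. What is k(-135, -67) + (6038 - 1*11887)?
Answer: -6659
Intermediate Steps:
k(-135, -67) + (6038 - 1*11887) = 6*(-135) + (6038 - 1*11887) = -810 + (6038 - 11887) = -810 - 5849 = -6659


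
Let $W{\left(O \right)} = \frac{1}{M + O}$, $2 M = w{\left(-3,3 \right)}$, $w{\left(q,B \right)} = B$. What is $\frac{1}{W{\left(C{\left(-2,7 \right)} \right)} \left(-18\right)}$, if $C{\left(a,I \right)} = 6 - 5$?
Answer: $- \frac{5}{36} \approx -0.13889$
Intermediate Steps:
$M = \frac{3}{2}$ ($M = \frac{1}{2} \cdot 3 = \frac{3}{2} \approx 1.5$)
$C{\left(a,I \right)} = 1$ ($C{\left(a,I \right)} = 6 - 5 = 1$)
$W{\left(O \right)} = \frac{1}{\frac{3}{2} + O}$
$\frac{1}{W{\left(C{\left(-2,7 \right)} \right)} \left(-18\right)} = \frac{1}{\frac{2}{3 + 2 \cdot 1} \left(-18\right)} = \frac{1}{\frac{2}{3 + 2} \left(-18\right)} = \frac{1}{\frac{2}{5} \left(-18\right)} = \frac{1}{- \frac{36}{5}} = - \frac{5}{36}$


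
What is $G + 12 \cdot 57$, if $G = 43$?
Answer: $727$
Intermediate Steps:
$G + 12 \cdot 57 = 43 + 12 \cdot 57 = 43 + 684 = 727$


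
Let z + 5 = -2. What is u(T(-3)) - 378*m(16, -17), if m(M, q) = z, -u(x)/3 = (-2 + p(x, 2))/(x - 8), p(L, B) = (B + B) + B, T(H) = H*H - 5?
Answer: 2649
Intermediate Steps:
T(H) = -5 + H² (T(H) = H² - 5 = -5 + H²)
z = -7 (z = -5 - 2 = -7)
p(L, B) = 3*B (p(L, B) = 2*B + B = 3*B)
u(x) = -12/(-8 + x) (u(x) = -3*(-2 + 3*2)/(x - 8) = -3*(-2 + 6)/(-8 + x) = -12/(-8 + x))
m(M, q) = -7
u(T(-3)) - 378*m(16, -17) = -12/(-8 + (-5 + (-3)²)) - 378*(-7) = -12/(-8 + (-5 + 9)) + 2646 = -12/(-8 + 4) + 2646 = -12/(-4) + 2646 = -12*(-¼) + 2646 = 3 + 2646 = 2649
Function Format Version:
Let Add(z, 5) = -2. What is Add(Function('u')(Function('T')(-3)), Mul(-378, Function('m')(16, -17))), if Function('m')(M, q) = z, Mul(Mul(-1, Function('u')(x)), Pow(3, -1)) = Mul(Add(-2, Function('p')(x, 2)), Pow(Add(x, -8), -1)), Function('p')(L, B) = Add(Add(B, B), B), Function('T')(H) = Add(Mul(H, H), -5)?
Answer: 2649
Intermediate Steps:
Function('T')(H) = Add(-5, Pow(H, 2)) (Function('T')(H) = Add(Pow(H, 2), -5) = Add(-5, Pow(H, 2)))
z = -7 (z = Add(-5, -2) = -7)
Function('p')(L, B) = Mul(3, B) (Function('p')(L, B) = Add(Mul(2, B), B) = Mul(3, B))
Function('u')(x) = Mul(-12, Pow(Add(-8, x), -1)) (Function('u')(x) = Mul(-3, Mul(Add(-2, Mul(3, 2)), Pow(Add(x, -8), -1))) = Mul(-3, Mul(Add(-2, 6), Pow(Add(-8, x), -1))) = Mul(-3, Mul(4, Pow(Add(-8, x), -1))) = Mul(-12, Pow(Add(-8, x), -1)))
Function('m')(M, q) = -7
Add(Function('u')(Function('T')(-3)), Mul(-378, Function('m')(16, -17))) = Add(Mul(-12, Pow(Add(-8, Add(-5, Pow(-3, 2))), -1)), Mul(-378, -7)) = Add(Mul(-12, Pow(Add(-8, Add(-5, 9)), -1)), 2646) = Add(Mul(-12, Pow(Add(-8, 4), -1)), 2646) = Add(Mul(-12, Pow(-4, -1)), 2646) = Add(Mul(-12, Rational(-1, 4)), 2646) = Add(3, 2646) = 2649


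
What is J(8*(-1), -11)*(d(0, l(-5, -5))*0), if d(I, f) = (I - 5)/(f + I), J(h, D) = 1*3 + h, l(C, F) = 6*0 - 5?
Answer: 0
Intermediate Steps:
l(C, F) = -5 (l(C, F) = 0 - 5 = -5)
J(h, D) = 3 + h
d(I, f) = (-5 + I)/(I + f)
J(8*(-1), -11)*(d(0, l(-5, -5))*0) = (3 + 8*(-1))*(((-5 + 0)/(0 - 5))*0) = (3 - 8)*((-5/(-5))*0) = -5*(-1/5*(-5))*0 = -5*0 = 0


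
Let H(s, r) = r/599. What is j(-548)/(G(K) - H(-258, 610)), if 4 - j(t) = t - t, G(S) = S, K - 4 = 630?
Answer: 599/94789 ≈ 0.0063193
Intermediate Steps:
K = 634 (K = 4 + 630 = 634)
H(s, r) = r/599 (H(s, r) = r*(1/599) = r/599)
j(t) = 4 (j(t) = 4 - (t - t) = 4 - 1*0 = 4 + 0 = 4)
j(-548)/(G(K) - H(-258, 610)) = 4/(634 - 610/599) = 4/(379156/599) = 4*(599/379156) = 599/94789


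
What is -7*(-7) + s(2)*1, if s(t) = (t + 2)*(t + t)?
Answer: 65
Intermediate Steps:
s(t) = 2*t*(2 + t) (s(t) = (2 + t)*(2*t) = 2*t*(2 + t))
-7*(-7) + s(2)*1 = -7*(-7) + (2*2*(2 + 2))*1 = 49 + (2*2*4)*1 = 49 + 16*1 = 49 + 16 = 65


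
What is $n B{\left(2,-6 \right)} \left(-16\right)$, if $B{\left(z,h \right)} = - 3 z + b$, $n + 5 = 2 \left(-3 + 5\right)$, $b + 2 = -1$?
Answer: $-144$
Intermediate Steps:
$b = -3$ ($b = -2 - 1 = -3$)
$n = -1$ ($n = -5 + 2 \left(-3 + 5\right) = -5 + 2 \cdot 2 = -5 + 4 = -1$)
$B{\left(z,h \right)} = -3 - 3 z$ ($B{\left(z,h \right)} = - 3 z - 3 = -3 - 3 z$)
$n B{\left(2,-6 \right)} \left(-16\right) = - (-3 - 6) \left(-16\right) = \left(-1\right) \left(-9\right) \left(-16\right) = 9 \left(-16\right) = -144$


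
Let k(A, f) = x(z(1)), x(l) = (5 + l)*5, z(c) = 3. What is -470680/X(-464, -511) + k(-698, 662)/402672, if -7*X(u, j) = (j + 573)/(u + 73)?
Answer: -32421416943565/1560354 ≈ -2.0778e+7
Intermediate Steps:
x(l) = 25 + 5*l
X(u, j) = -(573 + j)/(7*(73 + u)) (X(u, j) = -(j + 573)/(7*(u + 73)) = -(573 + j)/(7*(73 + u)))
k(A, f) = 40 (k(A, f) = 25 + 5*3 = 25 + 15 = 40)
-470680/X(-464, -511) + k(-698, 662)/402672 = -470680*7*(73 - 464)/(-573 - 1*(-511)) + 40/402672 = -470680*(-2737/(-573 + 511)) + 40*(1/402672) = -470680/((⅐)*(-1/391)*(-62)) + 5/50334 = -470680/62/2737 + 5/50334 = -470680*2737/62 + 5/50334 = -644125580/31 + 5/50334 = -32421416943565/1560354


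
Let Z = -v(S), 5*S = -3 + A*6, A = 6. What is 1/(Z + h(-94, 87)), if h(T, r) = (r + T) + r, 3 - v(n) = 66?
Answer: 1/143 ≈ 0.0069930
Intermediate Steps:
S = 33/5 (S = (-3 + 6*6)/5 = (-3 + 36)/5 = (1/5)*33 = 33/5 ≈ 6.6000)
v(n) = -63 (v(n) = 3 - 1*66 = 3 - 66 = -63)
h(T, r) = T + 2*r (h(T, r) = (T + r) + r = T + 2*r)
Z = 63 (Z = -1*(-63) = 63)
1/(Z + h(-94, 87)) = 1/(63 + (-94 + 2*87)) = 1/(63 + (-94 + 174)) = 1/(63 + 80) = 1/143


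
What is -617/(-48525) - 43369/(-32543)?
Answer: 2124559756/1579149075 ≈ 1.3454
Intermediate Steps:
-617/(-48525) - 43369/(-32543) = -617*(-1/48525) - 43369*(-1/32543) = 617/48525 + 43369/32543 = 2124559756/1579149075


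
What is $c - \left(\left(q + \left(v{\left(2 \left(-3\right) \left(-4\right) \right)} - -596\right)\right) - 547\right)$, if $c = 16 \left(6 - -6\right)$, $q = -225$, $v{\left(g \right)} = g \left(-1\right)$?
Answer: $392$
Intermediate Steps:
$v{\left(g \right)} = - g$
$c = 192$ ($c = 16 \left(6 + 6\right) = 16 \cdot 12 = 192$)
$c - \left(\left(q + \left(v{\left(2 \left(-3\right) \left(-4\right) \right)} - -596\right)\right) - 547\right) = 192 - \left(\left(-225 - \left(-596 + 2 \left(-3\right) \left(-4\right)\right)\right) - 547\right) = 192 - \left(\left(-225 + \left(- \left(-6\right) \left(-4\right) + 596\right)\right) - 547\right) = 192 - \left(\left(-225 + \left(\left(-1\right) 24 + 596\right)\right) - 547\right) = 192 - \left(\left(-225 + \left(-24 + 596\right)\right) - 547\right) = 192 - \left(\left(-225 + 572\right) - 547\right) = 192 - \left(347 - 547\right) = 192 - -200 = 192 + 200 = 392$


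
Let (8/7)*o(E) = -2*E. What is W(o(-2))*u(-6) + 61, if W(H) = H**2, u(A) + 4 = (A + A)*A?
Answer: 894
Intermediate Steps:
u(A) = -4 + 2*A**2 (u(A) = -4 + (A + A)*A = -4 + (2*A)*A = -4 + 2*A**2)
o(E) = -7*E/4 (o(E) = 7*(-2*E)/8 = -7*E/4)
W(o(-2))*u(-6) + 61 = (-7/4*(-2))**2*(-4 + 2*(-6)**2) + 61 = (7/2)**2*(-4 + 2*36) + 61 = 49*(-4 + 72)/4 + 61 = (49/4)*68 + 61 = 833 + 61 = 894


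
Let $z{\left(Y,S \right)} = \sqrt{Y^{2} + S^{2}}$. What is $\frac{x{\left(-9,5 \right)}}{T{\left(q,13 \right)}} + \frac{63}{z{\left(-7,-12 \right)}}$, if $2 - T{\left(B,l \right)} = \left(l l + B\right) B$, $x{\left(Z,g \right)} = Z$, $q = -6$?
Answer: $- \frac{9}{980} + \frac{63 \sqrt{193}}{193} \approx 4.5257$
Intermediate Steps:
$T{\left(B,l \right)} = 2 - B \left(B + l^{2}\right)$ ($T{\left(B,l \right)} = 2 - \left(l l + B\right) B = 2 - \left(l^{2} + B\right) B = 2 - \left(B + l^{2}\right) B = 2 - B \left(B + l^{2}\right)$)
$z{\left(Y,S \right)} = \sqrt{S^{2} + Y^{2}}$
$\frac{x{\left(-9,5 \right)}}{T{\left(q,13 \right)}} + \frac{63}{z{\left(-7,-12 \right)}} = - \frac{9}{2 - \left(-6\right)^{2} - - 6 \cdot 13^{2}} + \frac{63}{\sqrt{\left(-12\right)^{2} + \left(-7\right)^{2}}} = - \frac{9}{2 - 36 - \left(-6\right) 169} + \frac{63}{\sqrt{144 + 49}} = - \frac{9}{2 - 36 + 1014} + \frac{63}{\sqrt{193}} = - \frac{9}{980} + 63 \frac{\sqrt{193}}{193} = \left(-9\right) \frac{1}{980} + \frac{63 \sqrt{193}}{193} = - \frac{9}{980} + \frac{63 \sqrt{193}}{193}$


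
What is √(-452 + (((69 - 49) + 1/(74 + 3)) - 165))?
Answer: 52*I*√1309/77 ≈ 24.433*I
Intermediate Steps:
√(-452 + (((69 - 49) + 1/(74 + 3)) - 165)) = √(-452 + ((20 + 1/77) - 165)) = √(-452 + (1541/77 - 165)) = √(-452 - 11164/77) = √(-45968/77) = 52*I*√1309/77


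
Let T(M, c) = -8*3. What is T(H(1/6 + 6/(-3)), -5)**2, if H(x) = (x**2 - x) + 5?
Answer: 576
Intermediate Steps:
H(x) = 5 + x**2 - x
T(M, c) = -24
T(H(1/6 + 6/(-3)), -5)**2 = (-24)**2 = 576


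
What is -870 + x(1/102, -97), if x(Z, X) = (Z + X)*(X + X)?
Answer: 915251/51 ≈ 17946.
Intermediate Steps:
x(Z, X) = 2*X*(X + Z) (x(Z, X) = (X + Z)*(2*X) = 2*X*(X + Z))
-870 + x(1/102, -97) = -870 + 2*(-97)*(-97 + 1/102) = -870 + 2*(-97)*(-9893/102) = -870 + 959621/51 = 915251/51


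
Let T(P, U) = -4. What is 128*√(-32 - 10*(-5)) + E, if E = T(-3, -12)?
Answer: -4 + 384*√2 ≈ 539.06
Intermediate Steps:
E = -4
128*√(-32 - 10*(-5)) + E = 128*√(-32 - 10*(-5)) - 4 = 128*√(-32 + 50) - 4 = 128*√18 - 4 = 128*(3*√2) - 4 = 384*√2 - 4 = -4 + 384*√2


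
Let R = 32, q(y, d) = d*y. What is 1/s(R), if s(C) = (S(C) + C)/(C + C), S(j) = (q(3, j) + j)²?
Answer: 2/513 ≈ 0.0038986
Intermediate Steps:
S(j) = 16*j² (S(j) = (j*3 + j)² = (3*j + j)² = (4*j)² = 16*j²)
s(C) = (C + 16*C²)/(2*C) (s(C) = (16*C² + C)/(C + C) = (C + 16*C²)/((2*C)) = (C + 16*C²)*(1/(2*C)) = (C + 16*C²)/(2*C))
1/s(R) = 1/(½ + 8*32) = 1/(½ + 256) = 1/(513/2) = 2/513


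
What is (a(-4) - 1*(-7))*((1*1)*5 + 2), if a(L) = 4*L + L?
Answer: -91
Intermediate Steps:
a(L) = 5*L
(a(-4) - 1*(-7))*((1*1)*5 + 2) = (5*(-4) - 1*(-7))*((1*1)*5 + 2) = (-20 + 7)*(1*5 + 2) = -13*(5 + 2) = -13*7 = -91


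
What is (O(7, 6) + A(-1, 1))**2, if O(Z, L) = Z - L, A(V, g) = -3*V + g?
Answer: 25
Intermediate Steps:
A(V, g) = g - 3*V
(O(7, 6) + A(-1, 1))**2 = ((7 - 1*6) + (1 - 3*(-1)))**2 = ((7 - 6) + (1 + 3))**2 = (1 + 4)**2 = 5**2 = 25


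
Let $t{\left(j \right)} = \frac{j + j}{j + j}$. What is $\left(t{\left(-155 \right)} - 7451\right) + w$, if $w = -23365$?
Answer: $-30815$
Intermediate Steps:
$t{\left(j \right)} = 1$ ($t{\left(j \right)} = \frac{2 j}{2 j} = 2 j \frac{1}{2 j} = 1$)
$\left(t{\left(-155 \right)} - 7451\right) + w = \left(1 - 7451\right) - 23365 = -7450 - 23365 = -30815$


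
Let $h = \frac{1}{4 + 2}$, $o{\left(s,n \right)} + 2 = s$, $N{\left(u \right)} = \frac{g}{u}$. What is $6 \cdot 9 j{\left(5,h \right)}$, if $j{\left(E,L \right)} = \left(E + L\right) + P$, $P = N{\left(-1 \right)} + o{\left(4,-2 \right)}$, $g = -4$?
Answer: $603$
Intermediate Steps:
$N{\left(u \right)} = - \frac{4}{u}$
$o{\left(s,n \right)} = -2 + s$
$h = \frac{1}{6} \approx 0.16667$
$P = 6$ ($P = - \frac{4}{-1} + \left(-2 + 4\right) = \left(-4\right) \left(-1\right) + 2 = 4 + 2 = 6$)
$j{\left(E,L \right)} = 6 + E + L$ ($j{\left(E,L \right)} = \left(E + L\right) + 6 = 6 + E + L$)
$6 \cdot 9 j{\left(5,h \right)} = 6 \cdot 9 \left(6 + 5 + \frac{1}{6}\right) = 54 \cdot \frac{67}{6} = 603$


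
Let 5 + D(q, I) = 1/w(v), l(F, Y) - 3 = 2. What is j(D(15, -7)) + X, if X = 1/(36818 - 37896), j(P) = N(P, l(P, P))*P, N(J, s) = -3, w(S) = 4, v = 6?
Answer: 30721/2156 ≈ 14.249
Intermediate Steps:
l(F, Y) = 5 (l(F, Y) = 3 + 2 = 5)
D(q, I) = -19/4 (D(q, I) = -5 + 1/4 = -5 + ¼ = -19/4)
j(P) = -3*P
X = -1/1078 (X = 1/(-1078) = -1/1078 ≈ -0.00092764)
j(D(15, -7)) + X = -3*(-19/4) - 1/1078 = 57/4 - 1/1078 = 30721/2156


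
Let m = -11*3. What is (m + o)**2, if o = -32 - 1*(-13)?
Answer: 2704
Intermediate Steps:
o = -19 (o = -32 + 13 = -19)
m = -33
(m + o)**2 = (-33 - 19)**2 = (-52)**2 = 2704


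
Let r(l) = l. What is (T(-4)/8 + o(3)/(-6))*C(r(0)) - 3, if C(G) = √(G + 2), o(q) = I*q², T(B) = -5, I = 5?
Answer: -3 - 65*√2/8 ≈ -14.490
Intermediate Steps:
o(q) = 5*q²
C(G) = √(2 + G)
(T(-4)/8 + o(3)/(-6))*C(r(0)) - 3 = (-5/8 + (5*3²)/(-6))*√(2 + 0) - 3 = (-5*⅛ + (5*9)*(-⅙))*√2 - 3 = (-5/8 + 45*(-⅙))*√2 - 3 = (-5/8 - 15/2)*√2 - 3 = -65*√2/8 - 3 = -3 - 65*√2/8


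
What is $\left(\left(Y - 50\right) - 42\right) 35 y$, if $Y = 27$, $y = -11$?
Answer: $25025$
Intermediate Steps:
$\left(\left(Y - 50\right) - 42\right) 35 y = \left(\left(27 - 50\right) - 42\right) 35 \left(-11\right) = \left(-23 - 42\right) \left(-385\right) = \left(-65\right) \left(-385\right) = 25025$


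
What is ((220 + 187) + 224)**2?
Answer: 398161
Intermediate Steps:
((220 + 187) + 224)**2 = (407 + 224)**2 = 631**2 = 398161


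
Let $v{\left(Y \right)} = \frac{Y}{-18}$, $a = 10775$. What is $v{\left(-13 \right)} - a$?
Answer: $- \frac{193937}{18} \approx -10774.0$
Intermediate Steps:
$v{\left(Y \right)} = - \frac{Y}{18}$ ($v{\left(Y \right)} = Y \left(- \frac{1}{18}\right) = - \frac{Y}{18}$)
$v{\left(-13 \right)} - a = \left(- \frac{1}{18}\right) \left(-13\right) - 10775 = \frac{13}{18} - 10775 = - \frac{193937}{18}$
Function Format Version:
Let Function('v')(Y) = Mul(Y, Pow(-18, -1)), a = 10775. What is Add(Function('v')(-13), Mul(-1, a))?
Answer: Rational(-193937, 18) ≈ -10774.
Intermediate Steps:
Function('v')(Y) = Mul(Rational(-1, 18), Y) (Function('v')(Y) = Mul(Y, Rational(-1, 18)) = Mul(Rational(-1, 18), Y))
Add(Function('v')(-13), Mul(-1, a)) = Add(Mul(Rational(-1, 18), -13), Mul(-1, 10775)) = Add(Rational(13, 18), -10775) = Rational(-193937, 18)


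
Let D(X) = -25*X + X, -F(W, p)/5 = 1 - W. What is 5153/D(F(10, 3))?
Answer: -5153/1080 ≈ -4.7713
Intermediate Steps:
F(W, p) = -5 + 5*W (F(W, p) = -5*(1 - W) = -5 + 5*W)
D(X) = -24*X
5153/D(F(10, 3)) = 5153/((-24*(-5 + 5*10))) = 5153/((-24*(-5 + 50))) = 5153/((-24*45)) = 5153/(-1080) = 5153*(-1/1080) = -5153/1080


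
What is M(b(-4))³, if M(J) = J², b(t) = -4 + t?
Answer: 262144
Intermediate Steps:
M(b(-4))³ = ((-4 - 4)²)³ = ((-8)²)³ = 64³ = 262144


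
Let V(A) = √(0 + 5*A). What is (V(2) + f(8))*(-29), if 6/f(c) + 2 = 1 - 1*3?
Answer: 87/2 - 29*√10 ≈ -48.206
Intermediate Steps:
V(A) = √5*√A (V(A) = √(5*A) = √5*√A)
f(c) = -3/2 (f(c) = 6/(-2 + (1 - 1*3)) = 6/(-2 + (1 - 3)) = 6/(-2 - 2) = 6/(-4) = 6*(-¼) = -3/2)
(V(2) + f(8))*(-29) = (√5*√2 - 3/2)*(-29) = (√10 - 3/2)*(-29) = (-3/2 + √10)*(-29) = 87/2 - 29*√10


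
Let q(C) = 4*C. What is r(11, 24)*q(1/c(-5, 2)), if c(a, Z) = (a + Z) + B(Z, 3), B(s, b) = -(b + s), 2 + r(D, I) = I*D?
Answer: -131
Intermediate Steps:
r(D, I) = -2 + D*I (r(D, I) = -2 + I*D = -2 + D*I)
B(s, b) = -b - s
c(a, Z) = -3 + a (c(a, Z) = (a + Z) + (-1*3 - Z) = (Z + a) + (-3 - Z) = -3 + a)
r(11, 24)*q(1/c(-5, 2)) = (-2 + 11*24)*(4/(-3 - 5)) = (-2 + 264)*(4/(-8)) = 262*(4*(-⅛)) = 262*(-½) = -131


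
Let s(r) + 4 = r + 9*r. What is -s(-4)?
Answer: 44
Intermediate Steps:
s(r) = -4 + 10*r (s(r) = -4 + (r + 9*r) = -4 + 10*r)
-s(-4) = -(-4 + 10*(-4)) = -(-4 - 40) = -1*(-44) = 44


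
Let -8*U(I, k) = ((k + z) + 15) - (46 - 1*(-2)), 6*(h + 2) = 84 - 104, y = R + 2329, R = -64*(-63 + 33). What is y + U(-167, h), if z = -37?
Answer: 51101/12 ≈ 4258.4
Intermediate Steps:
R = 1920 (R = -64*(-30) = 1920)
y = 4249 (y = 1920 + 2329 = 4249)
h = -16/3 (h = -2 + (84 - 104)/6 = -2 + (⅙)*(-20) = -2 - 10/3 = -16/3 ≈ -5.3333)
U(I, k) = 35/4 - k/8 (U(I, k) = -(((k - 37) + 15) - (46 - 1*(-2)))/8 = -(((-37 + k) + 15) - (46 + 2))/8 = -((-22 + k) - 1*48)/8 = -((-22 + k) - 48)/8 = -(-70 + k)/8 = 35/4 - k/8)
y + U(-167, h) = 4249 + (35/4 - ⅛*(-16/3)) = 4249 + (35/4 + ⅔) = 4249 + 113/12 = 51101/12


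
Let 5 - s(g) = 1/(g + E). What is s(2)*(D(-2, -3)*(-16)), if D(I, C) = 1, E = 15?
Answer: -1344/17 ≈ -79.059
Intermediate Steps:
s(g) = 5 - 1/(15 + g) (s(g) = 5 - 1/(g + 15) = 5 - 1/(15 + g))
s(2)*(D(-2, -3)*(-16)) = ((74 + 5*2)/(15 + 2))*(1*(-16)) = ((74 + 10)/17)*(-16) = ((1/17)*84)*(-16) = (84/17)*(-16) = -1344/17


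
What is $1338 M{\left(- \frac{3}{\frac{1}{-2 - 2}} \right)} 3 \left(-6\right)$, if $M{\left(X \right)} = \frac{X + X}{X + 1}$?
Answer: $- \frac{578016}{13} \approx -44463.0$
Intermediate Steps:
$M{\left(X \right)} = \frac{2 X}{1 + X}$
$1338 M{\left(- \frac{3}{\frac{1}{-2 - 2}} \right)} 3 \left(-6\right) = 1338 \frac{2 \left(- \frac{3}{\frac{1}{-2 - 2}}\right)}{1 - \frac{3}{\frac{1}{-2 - 2}}} \cdot 3 \left(-6\right) = 1338 \frac{2 \left(- \frac{3}{\frac{1}{-4}}\right)}{1 - \frac{3}{\frac{1}{-4}}} \cdot 3 \left(-6\right) = 1338 \frac{2 \left(- \frac{3}{- \frac{1}{4}}\right)}{1 - \frac{3}{- \frac{1}{4}}} \cdot 3 \left(-6\right) = 1338 \frac{2 \left(\left(-3\right) \left(-4\right)\right)}{1 - -12} \cdot 3 \left(-6\right) = 1338 \cdot 2 \cdot 12 \frac{1}{1 + 12} \cdot 3 \left(-6\right) = 1338 \cdot 2 \cdot 12 \cdot \frac{1}{13} \cdot 3 \left(-6\right) = 1338 \cdot \frac{24}{13} \cdot 3 \left(-6\right) = 1338 \cdot \frac{72}{13} \left(-6\right) = 1338 \left(- \frac{432}{13}\right) = - \frac{578016}{13}$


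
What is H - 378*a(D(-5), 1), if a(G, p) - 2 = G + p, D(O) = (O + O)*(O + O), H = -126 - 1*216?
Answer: -39276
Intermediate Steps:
H = -342 (H = -126 - 216 = -342)
D(O) = 4*O**2 (D(O) = (2*O)*(2*O) = 4*O**2)
a(G, p) = 2 + G + p (a(G, p) = 2 + (G + p) = 2 + G + p)
H - 378*a(D(-5), 1) = -342 - 378*(2 + 4*(-5)**2 + 1) = -342 - 378*(2 + 4*25 + 1) = -342 - 378*(2 + 100 + 1) = -342 - 378*103 = -342 - 38934 = -39276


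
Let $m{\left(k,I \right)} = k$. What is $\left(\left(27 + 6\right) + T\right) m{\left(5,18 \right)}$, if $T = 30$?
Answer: $315$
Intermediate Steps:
$\left(\left(27 + 6\right) + T\right) m{\left(5,18 \right)} = \left(\left(27 + 6\right) + 30\right) 5 = \left(33 + 30\right) 5 = 63 \cdot 5 = 315$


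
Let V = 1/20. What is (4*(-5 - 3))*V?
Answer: -8/5 ≈ -1.6000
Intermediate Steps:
V = 1/20 ≈ 0.050000
(4*(-5 - 3))*V = (4*(-5 - 3))*(1/20) = (4*(-8))*(1/20) = -32*1/20 = -8/5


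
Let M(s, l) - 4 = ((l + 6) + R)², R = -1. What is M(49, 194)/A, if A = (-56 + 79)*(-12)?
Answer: -39605/276 ≈ -143.50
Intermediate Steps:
M(s, l) = 4 + (5 + l)² (M(s, l) = 4 + ((l + 6) - 1)² = 4 + ((6 + l) - 1)² = 4 + (5 + l)²)
A = -276 (A = 23*(-12) = -276)
M(49, 194)/A = (4 + (5 + 194)²)/(-276) = (4 + 199²)*(-1/276) = (4 + 39601)*(-1/276) = 39605*(-1/276) = -39605/276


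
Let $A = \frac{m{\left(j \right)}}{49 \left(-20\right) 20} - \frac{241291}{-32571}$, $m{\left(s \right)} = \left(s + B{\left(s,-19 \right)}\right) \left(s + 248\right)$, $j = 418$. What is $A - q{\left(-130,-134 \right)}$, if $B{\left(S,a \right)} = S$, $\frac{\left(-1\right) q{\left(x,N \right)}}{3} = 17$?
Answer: $\frac{342009359}{11399850} \approx 30.001$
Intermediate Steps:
$q{\left(x,N \right)} = -51$ ($q{\left(x,N \right)} = \left(-3\right) 17 = -51$)
$m{\left(s \right)} = 2 s \left(248 + s\right)$ ($m{\left(s \right)} = \left(s + s\right) \left(s + 248\right) = 2 s \left(248 + s\right)$)
$A = - \frac{239382991}{11399850}$ ($A = \frac{2 \cdot 418 \left(248 + 418\right)}{49 \left(-20\right) 20} - \frac{241291}{-32571} = \frac{2 \cdot 418 \cdot 666}{\left(-980\right) 20} - - \frac{241291}{32571} = \frac{556776}{-19600} + \frac{241291}{32571} = 556776 \left(- \frac{1}{19600}\right) + \frac{241291}{32571} = - \frac{69597}{2450} + \frac{241291}{32571} = - \frac{239382991}{11399850} \approx -20.999$)
$A - q{\left(-130,-134 \right)} = - \frac{239382991}{11399850} - -51 = - \frac{239382991}{11399850} + 51 = \frac{342009359}{11399850}$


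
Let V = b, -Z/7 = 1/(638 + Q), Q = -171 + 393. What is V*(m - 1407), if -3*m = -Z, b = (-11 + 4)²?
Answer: -177873283/2580 ≈ -68943.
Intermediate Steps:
Q = 222
b = 49 (b = (-7)² = 49)
Z = -7/860 (Z = -7/(638 + 222) = -7/860 ≈ -0.0081395)
m = -7/2580 (m = -(-1)*(-7)/(3*860) = -⅓*7/860 = -7/2580 ≈ -0.0027132)
V = 49
V*(m - 1407) = 49*(-7/2580 - 1407) = 49*(-3630067/2580) = -177873283/2580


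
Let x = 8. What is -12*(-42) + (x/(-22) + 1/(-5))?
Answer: 27689/55 ≈ 503.44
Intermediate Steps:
-12*(-42) + (x/(-22) + 1/(-5)) = -12*(-42) + (8/(-22) + 1/(-5)) = 504 + (8*(-1/22) + 1*(-⅕)) = 504 + (-4/11 - ⅕) = 504 - 31/55 = 27689/55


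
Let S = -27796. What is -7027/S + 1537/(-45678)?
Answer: 139128427/634832844 ≈ 0.21916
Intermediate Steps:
-7027/S + 1537/(-45678) = -7027/(-27796) + 1537/(-45678) = -7027*(-1/27796) + 1537*(-1/45678) = 7027/27796 - 1537/45678 = 139128427/634832844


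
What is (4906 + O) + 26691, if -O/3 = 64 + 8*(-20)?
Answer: 31885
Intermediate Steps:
O = 288 (O = -3*(64 + 8*(-20)) = -3*(64 - 160) = -3*(-96) = 288)
(4906 + O) + 26691 = (4906 + 288) + 26691 = 5194 + 26691 = 31885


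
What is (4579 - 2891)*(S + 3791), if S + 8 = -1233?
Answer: 4304400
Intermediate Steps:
S = -1241 (S = -8 - 1233 = -1241)
(4579 - 2891)*(S + 3791) = (4579 - 2891)*(-1241 + 3791) = 1688*2550 = 4304400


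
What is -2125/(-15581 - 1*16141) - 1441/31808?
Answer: 643547/29676864 ≈ 0.021685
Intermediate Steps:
-2125/(-15581 - 1*16141) - 1441/31808 = -2125/(-15581 - 16141) - 1441*1/31808 = -2125/(-31722) - 1441/31808 = -2125*(-1/31722) - 1441/31808 = 125/1866 - 1441/31808 = 643547/29676864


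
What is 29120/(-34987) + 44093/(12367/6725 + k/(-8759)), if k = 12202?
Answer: 90869787643877165/918902171661 ≈ 98890.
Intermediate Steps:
29120/(-34987) + 44093/(12367/6725 + k/(-8759)) = 29120/(-34987) + 44093/(12367/6725 + 12202/(-8759)) = 29120*(-1/34987) + 44093/(12367*(1/6725) + 12202*(-1/8759)) = -29120/34987 + 44093/(12367/6725 - 12202/8759) = -29120/34987 + 44093/(26264103/58904275) = -29120/34987 + 44093*(58904275/26264103) = -29120/34987 + 2597266197575/26264103 = 90869787643877165/918902171661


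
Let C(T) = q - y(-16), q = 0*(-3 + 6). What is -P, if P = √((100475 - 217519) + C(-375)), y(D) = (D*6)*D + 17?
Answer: -I*√118597 ≈ -344.38*I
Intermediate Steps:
y(D) = 17 + 6*D² (y(D) = (6*D)*D + 17 = 6*D² + 17 = 17 + 6*D²)
q = 0 (q = 0*3 = 0)
C(T) = -1553 (C(T) = 0 - (17 + 6*(-16)²) = 0 - (17 + 6*256) = 0 - (17 + 1536) = 0 - 1*1553 = 0 - 1553 = -1553)
P = I*√118597 (P = √((100475 - 217519) - 1553) = √(-117044 - 1553) = √(-118597) = I*√118597 ≈ 344.38*I)
-P = -I*√118597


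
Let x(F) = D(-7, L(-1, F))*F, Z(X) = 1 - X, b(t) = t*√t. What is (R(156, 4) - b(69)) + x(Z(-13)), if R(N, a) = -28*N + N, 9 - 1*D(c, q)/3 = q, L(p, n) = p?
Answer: -3792 - 69*√69 ≈ -4365.2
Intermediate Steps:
D(c, q) = 27 - 3*q
R(N, a) = -27*N
b(t) = t^(3/2)
x(F) = 30*F (x(F) = (27 - 3*(-1))*F = (27 + 3)*F = 30*F)
(R(156, 4) - b(69)) + x(Z(-13)) = (-27*156 - 69^(3/2)) + 30*(1 - 1*(-13)) = (-4212 - 69*√69) + 30*(1 + 13) = (-4212 - 69*√69) + 30*14 = (-4212 - 69*√69) + 420 = -3792 - 69*√69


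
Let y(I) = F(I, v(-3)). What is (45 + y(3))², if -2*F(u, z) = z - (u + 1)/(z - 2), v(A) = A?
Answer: 212521/100 ≈ 2125.2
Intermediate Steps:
F(u, z) = -z/2 + (1 + u)/(2*(-2 + z)) (F(u, z) = -(z - (u + 1)/(z - 2))/2 = -(z - (1 + u)/(-2 + z))/2 = -z/2 + (1 + u)/(2*(-2 + z)))
y(I) = 7/5 - I/10 (y(I) = (1 + I - 1*(-3)² + 2*(-3))/(2*(-2 - 3)) = (½)*(1 + I - 1*9 - 6)/(-5) = (½)*(-⅕)*(1 + I - 9 - 6) = (½)*(-⅕)*(-14 + I) = 7/5 - I/10)
(45 + y(3))² = (45 + (7/5 - ⅒*3))² = (45 + (7/5 - 3/10))² = (45 + 11/10)² = (461/10)² = 212521/100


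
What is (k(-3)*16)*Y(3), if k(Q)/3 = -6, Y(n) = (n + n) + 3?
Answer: -2592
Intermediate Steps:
Y(n) = 3 + 2*n (Y(n) = 2*n + 3 = 3 + 2*n)
k(Q) = -18 (k(Q) = 3*(-6) = -18)
(k(-3)*16)*Y(3) = (-18*16)*(3 + 2*3) = -288*(3 + 6) = -288*9 = -2592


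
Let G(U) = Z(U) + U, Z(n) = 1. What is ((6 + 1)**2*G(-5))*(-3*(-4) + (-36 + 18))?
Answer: 1176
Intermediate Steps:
G(U) = 1 + U
((6 + 1)**2*G(-5))*(-3*(-4) + (-36 + 18)) = ((6 + 1)**2*(1 - 5))*(-3*(-4) + (-36 + 18)) = (7**2*(-4))*(12 - 18) = (49*(-4))*(-6) = -196*(-6) = 1176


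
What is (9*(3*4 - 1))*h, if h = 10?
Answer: 990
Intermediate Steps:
(9*(3*4 - 1))*h = (9*(3*4 - 1))*10 = (9*(12 - 1))*10 = (9*11)*10 = 99*10 = 990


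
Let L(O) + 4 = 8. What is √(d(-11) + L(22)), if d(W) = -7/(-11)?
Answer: √561/11 ≈ 2.1532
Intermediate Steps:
L(O) = 4 (L(O) = -4 + 8 = 4)
d(W) = 7/11 (d(W) = -7*(-1/11) = 7/11)
√(d(-11) + L(22)) = √(7/11 + 4) = √(51/11) = √561/11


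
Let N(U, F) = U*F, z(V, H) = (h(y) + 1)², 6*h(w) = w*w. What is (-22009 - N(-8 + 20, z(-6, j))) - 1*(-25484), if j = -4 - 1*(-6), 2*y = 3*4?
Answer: 2887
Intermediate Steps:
y = 6 (y = (3*4)/2 = (½)*12 = 6)
j = 2 (j = -4 + 6 = 2)
h(w) = w²/6 (h(w) = (w*w)/6 = w²/6)
z(V, H) = 49 (z(V, H) = ((⅙)*6² + 1)² = ((⅙)*36 + 1)² = (6 + 1)² = 7² = 49)
N(U, F) = F*U
(-22009 - N(-8 + 20, z(-6, j))) - 1*(-25484) = (-22009 - 49*(-8 + 20)) - 1*(-25484) = (-22009 - 49*12) + 25484 = (-22009 - 1*588) + 25484 = (-22009 - 588) + 25484 = -22597 + 25484 = 2887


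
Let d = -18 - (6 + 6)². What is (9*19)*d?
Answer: -27702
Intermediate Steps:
d = -162 (d = -18 - 1*12² = -18 - 1*144 = -18 - 144 = -162)
(9*19)*d = (9*19)*(-162) = 171*(-162) = -27702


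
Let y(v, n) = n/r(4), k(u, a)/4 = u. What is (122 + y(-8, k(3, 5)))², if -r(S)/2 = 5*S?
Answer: 1481089/100 ≈ 14811.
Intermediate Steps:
k(u, a) = 4*u
r(S) = -10*S
y(v, n) = -n/40 (y(v, n) = n/((-10*4)) = n/(-40) = n*(-1/40) = -n/40)
(122 + y(-8, k(3, 5)))² = (122 - 3/10)² = (1217/10)² = 1481089/100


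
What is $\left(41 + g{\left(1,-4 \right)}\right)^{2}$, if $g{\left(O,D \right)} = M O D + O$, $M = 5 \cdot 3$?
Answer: $324$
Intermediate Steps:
$M = 15$
$g{\left(O,D \right)} = O + 15 D O$ ($g{\left(O,D \right)} = 15 O D + O = 15 D O + O = O + 15 D O$)
$\left(41 + g{\left(1,-4 \right)}\right)^{2} = \left(41 + 1 \left(1 + 15 \left(-4\right)\right)\right)^{2} = \left(41 + 1 \left(1 - 60\right)\right)^{2} = \left(41 + 1 \left(-59\right)\right)^{2} = \left(41 - 59\right)^{2} = \left(-18\right)^{2} = 324$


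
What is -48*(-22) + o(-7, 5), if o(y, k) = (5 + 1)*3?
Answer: 1074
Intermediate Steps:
o(y, k) = 18 (o(y, k) = 6*3 = 18)
-48*(-22) + o(-7, 5) = -48*(-22) + 18 = 1056 + 18 = 1074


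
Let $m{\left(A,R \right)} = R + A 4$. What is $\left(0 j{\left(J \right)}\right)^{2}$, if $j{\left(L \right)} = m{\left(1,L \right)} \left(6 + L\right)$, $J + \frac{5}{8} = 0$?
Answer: $0$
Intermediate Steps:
$J = - \frac{5}{8}$ ($J = - \frac{5}{8} + 0 = - \frac{5}{8} \approx -0.625$)
$m{\left(A,R \right)} = R + 4 A$
$j{\left(L \right)} = \left(4 + L\right) \left(6 + L\right)$ ($j{\left(L \right)} = \left(L + 4 \cdot 1\right) \left(6 + L\right) = \left(L + 4\right) \left(6 + L\right) = \left(4 + L\right) \left(6 + L\right)$)
$\left(0 j{\left(J \right)}\right)^{2} = \left(0 \left(4 - \frac{5}{8}\right) \left(6 - \frac{5}{8}\right)\right)^{2} = \left(0 \cdot \frac{27}{8} \cdot \frac{43}{8}\right)^{2} = \left(0 \cdot \frac{1161}{64}\right)^{2} = 0^{2} = 0$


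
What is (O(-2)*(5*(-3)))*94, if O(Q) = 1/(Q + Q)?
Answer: 705/2 ≈ 352.50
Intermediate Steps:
O(Q) = 1/(2*Q)
(O(-2)*(5*(-3)))*94 = (((1/2)/(-2))*(5*(-3)))*94 = (((1/2)*(-1/2))*(-15))*94 = -1/4*(-15)*94 = (15/4)*94 = 705/2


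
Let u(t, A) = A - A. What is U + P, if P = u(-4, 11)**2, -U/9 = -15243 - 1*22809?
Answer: 342468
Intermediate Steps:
u(t, A) = 0
U = 342468 (U = -9*(-15243 - 1*22809) = -9*(-15243 - 22809) = -9*(-38052) = 342468)
P = 0 (P = 0**2 = 0)
U + P = 342468 + 0 = 342468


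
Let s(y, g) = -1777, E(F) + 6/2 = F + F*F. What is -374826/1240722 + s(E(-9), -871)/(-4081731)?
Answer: -28291372978/93783212033 ≈ -0.30167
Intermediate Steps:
E(F) = -3 + F + F² (E(F) = -3 + (F + F*F) = -3 + (F + F²) = -3 + F + F²)
-374826/1240722 + s(E(-9), -871)/(-4081731) = -374826/1240722 - 1777/(-4081731) = -374826*1/1240722 - 1777*(-1/4081731) = -62471/206787 + 1777/4081731 = -28291372978/93783212033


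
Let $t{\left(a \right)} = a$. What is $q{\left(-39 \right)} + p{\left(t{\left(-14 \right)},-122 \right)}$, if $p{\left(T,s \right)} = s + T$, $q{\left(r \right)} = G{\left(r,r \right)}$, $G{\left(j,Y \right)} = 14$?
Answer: $-122$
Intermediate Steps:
$q{\left(r \right)} = 14$
$p{\left(T,s \right)} = T + s$
$q{\left(-39 \right)} + p{\left(t{\left(-14 \right)},-122 \right)} = 14 - 136 = -122$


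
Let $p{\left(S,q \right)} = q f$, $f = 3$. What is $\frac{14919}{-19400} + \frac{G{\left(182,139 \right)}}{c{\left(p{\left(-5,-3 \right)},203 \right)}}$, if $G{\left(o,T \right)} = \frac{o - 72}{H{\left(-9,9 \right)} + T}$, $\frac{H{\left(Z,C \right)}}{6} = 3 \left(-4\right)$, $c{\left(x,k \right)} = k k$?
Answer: $- \frac{41189269757}{53563458200} \approx -0.76898$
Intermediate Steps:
$p{\left(S,q \right)} = 3 q$ ($p{\left(S,q \right)} = q 3 = 3 q$)
$c{\left(x,k \right)} = k^{2}$
$H{\left(Z,C \right)} = -72$ ($H{\left(Z,C \right)} = 6 \cdot 3 \left(-4\right) = 6 \left(-12\right) = -72$)
$G{\left(o,T \right)} = \frac{-72 + o}{-72 + T}$ ($G{\left(o,T \right)} = \frac{o - 72}{-72 + T} = \frac{-72 + o}{-72 + T}$)
$\frac{14919}{-19400} + \frac{G{\left(182,139 \right)}}{c{\left(p{\left(-5,-3 \right)},203 \right)}} = \frac{14919}{-19400} + \frac{\frac{1}{-72 + 139} \left(-72 + 182\right)}{203^{2}} = 14919 \left(- \frac{1}{19400}\right) + \frac{\frac{1}{67} \cdot 110}{41209} = - \frac{14919}{19400} + \frac{1}{67} \cdot 110 \cdot \frac{1}{41209} = - \frac{14919}{19400} + \frac{110}{67} \cdot \frac{1}{41209} = - \frac{14919}{19400} + \frac{110}{2761003} = - \frac{41189269757}{53563458200}$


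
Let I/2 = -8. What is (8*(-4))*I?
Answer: 512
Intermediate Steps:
I = -16 (I = 2*(-8) = -16)
(8*(-4))*I = (8*(-4))*(-16) = -32*(-16) = 512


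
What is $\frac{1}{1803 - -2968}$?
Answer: $\frac{1}{4771} \approx 0.0002096$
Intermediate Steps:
$\frac{1}{1803 - -2968} = \frac{1}{1803 + \left(2835 + 133\right)} = \frac{1}{1803 + 2968} = \frac{1}{4771}$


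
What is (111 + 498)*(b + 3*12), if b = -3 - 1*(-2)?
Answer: 21315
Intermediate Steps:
b = -1 (b = -3 + 2 = -1)
(111 + 498)*(b + 3*12) = (111 + 498)*(-1 + 3*12) = 609*(-1 + 36) = 609*35 = 21315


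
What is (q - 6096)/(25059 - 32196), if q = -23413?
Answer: 29509/7137 ≈ 4.1347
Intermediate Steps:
(q - 6096)/(25059 - 32196) = (-23413 - 6096)/(25059 - 32196) = -29509/(-7137) = -29509*(-1/7137) = 29509/7137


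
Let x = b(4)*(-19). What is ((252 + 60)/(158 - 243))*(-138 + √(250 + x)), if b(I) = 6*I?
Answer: 43056/85 - 312*I*√206/85 ≈ 506.54 - 52.683*I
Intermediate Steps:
x = -456 (x = (6*4)*(-19) = 24*(-19) = -456)
((252 + 60)/(158 - 243))*(-138 + √(250 + x)) = ((252 + 60)/(158 - 243))*(-138 + √(250 - 456)) = (312/(-85))*(-138 + √(-206)) = (312*(-1/85))*(-138 + I*√206) = -312*(-138 + I*√206)/85 = 43056/85 - 312*I*√206/85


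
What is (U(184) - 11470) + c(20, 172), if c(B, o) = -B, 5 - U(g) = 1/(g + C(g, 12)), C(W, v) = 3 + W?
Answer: -4260936/371 ≈ -11485.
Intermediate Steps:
U(g) = 5 - 1/(3 + 2*g) (U(g) = 5 - 1/(g + (3 + g)) = 5 - 1/(3 + 2*g))
(U(184) - 11470) + c(20, 172) = (2*(7 + 5*184)/(3 + 2*184) - 11470) - 1*20 = (2*(7 + 920)/(3 + 368) - 11470) - 20 = (2*927/371 - 11470) - 20 = (2*(1/371)*927 - 11470) - 20 = (1854/371 - 11470) - 20 = -4253516/371 - 20 = -4260936/371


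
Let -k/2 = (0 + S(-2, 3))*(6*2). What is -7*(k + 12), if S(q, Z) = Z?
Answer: 420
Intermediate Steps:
k = -72 (k = -2*(0 + 3)*6*2 = -6*12 = -2*36 = -72)
-7*(k + 12) = -7*(-72 + 12) = -7*(-60) = 420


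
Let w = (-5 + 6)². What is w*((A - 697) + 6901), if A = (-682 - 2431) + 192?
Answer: 3283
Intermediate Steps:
A = -2921 (A = -3113 + 192 = -2921)
w = 1 (w = 1² = 1)
w*((A - 697) + 6901) = 1*((-2921 - 697) + 6901) = 1*(-3618 + 6901) = 1*3283 = 3283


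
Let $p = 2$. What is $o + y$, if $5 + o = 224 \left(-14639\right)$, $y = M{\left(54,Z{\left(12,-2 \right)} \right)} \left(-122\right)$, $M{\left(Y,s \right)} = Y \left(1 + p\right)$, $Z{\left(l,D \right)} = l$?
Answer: $-3298905$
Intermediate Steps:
$M{\left(Y,s \right)} = 3 Y$ ($M{\left(Y,s \right)} = Y \left(1 + 2\right) = Y 3 = 3 Y$)
$y = -19764$ ($y = 3 \cdot 54 \left(-122\right) = 162 \left(-122\right) = -19764$)
$o = -3279141$ ($o = -5 + 224 \left(-14639\right) = -5 - 3279136 = -3279141$)
$o + y = -3279141 - 19764 = -3298905$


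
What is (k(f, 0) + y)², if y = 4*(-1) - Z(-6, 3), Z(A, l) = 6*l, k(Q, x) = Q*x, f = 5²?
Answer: 484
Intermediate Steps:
f = 25
y = -22 (y = 4*(-1) - 6*3 = -4 - 1*18 = -4 - 18 = -22)
(k(f, 0) + y)² = (25*0 - 22)² = (0 - 22)² = (-22)² = 484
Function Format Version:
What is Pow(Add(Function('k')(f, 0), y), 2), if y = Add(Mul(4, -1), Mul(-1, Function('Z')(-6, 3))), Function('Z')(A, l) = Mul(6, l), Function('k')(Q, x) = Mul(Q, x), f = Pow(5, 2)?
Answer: 484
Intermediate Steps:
f = 25
y = -22 (y = Add(Mul(4, -1), Mul(-1, Mul(6, 3))) = Add(-4, Mul(-1, 18)) = Add(-4, -18) = -22)
Pow(Add(Function('k')(f, 0), y), 2) = Pow(Add(Mul(25, 0), -22), 2) = Pow(Add(0, -22), 2) = Pow(-22, 2) = 484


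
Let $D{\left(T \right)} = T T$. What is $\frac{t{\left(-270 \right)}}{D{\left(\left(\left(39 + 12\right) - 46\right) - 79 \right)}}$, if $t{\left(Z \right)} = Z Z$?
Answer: $\frac{18225}{1369} \approx 13.313$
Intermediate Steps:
$t{\left(Z \right)} = Z^{2}$
$D{\left(T \right)} = T^{2}$
$\frac{t{\left(-270 \right)}}{D{\left(\left(\left(39 + 12\right) - 46\right) - 79 \right)}} = \frac{\left(-270\right)^{2}}{\left(\left(\left(39 + 12\right) - 46\right) - 79\right)^{2}} = \frac{72900}{\left(\left(51 - 46\right) - 79\right)^{2}} = \frac{72900}{\left(5 - 79\right)^{2}} = \frac{72900}{\left(-74\right)^{2}} = \frac{72900}{5476} = 72900 \cdot \frac{1}{5476} = \frac{18225}{1369}$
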